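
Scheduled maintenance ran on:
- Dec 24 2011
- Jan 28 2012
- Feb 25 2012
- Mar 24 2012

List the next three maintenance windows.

Apr 28 2012, May 26 2012, Jun 23 2012

Gaps: 35, 28, 28 days — a mix of 28 and 35. Every date is a Saturday.
Each is the 4th Saturday of its month.
April 2012 — 4th Saturday is Apr 28 2012.
4th Saturday of May 2012: May 26 2012.
4th Saturday of June 2012: Jun 23 2012.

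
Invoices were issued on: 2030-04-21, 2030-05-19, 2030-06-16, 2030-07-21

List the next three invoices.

All dates are Sundays, 28, 28, 35 days apart.
Specifically, the 3rd Sunday of each month.
3rd Sunday of August 2030: 2030-08-18.
3rd Sunday of September 2030: 2030-09-15.
October 2030 — 3rd Sunday is 2030-10-20.

2030-08-18, 2030-09-15, 2030-10-20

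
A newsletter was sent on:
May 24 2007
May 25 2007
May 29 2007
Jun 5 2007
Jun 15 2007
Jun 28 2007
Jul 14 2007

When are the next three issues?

Aug 2 2007, Aug 24 2007, Sep 18 2007

Intervals are 1, 4, 7, 10, 13, 16 days — an arithmetic progression with common difference 3.
Next gap: 19 days. Jul 14 2007 + 19 days = Aug 2 2007.
Next gap: 22 days. Aug 2 2007 + 22 days = Aug 24 2007.
Next gap: 25 days. Aug 24 2007 + 25 days = Sep 18 2007.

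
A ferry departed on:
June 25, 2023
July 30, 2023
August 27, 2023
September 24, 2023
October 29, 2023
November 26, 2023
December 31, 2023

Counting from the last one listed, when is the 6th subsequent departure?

June 30, 2024

These are Sundays with 35, 28, 28, 35, 28, 35-day gaps.
Each is the final Sunday of its month — July 30, 2023 is past the 28th, so '4th Sunday' doesn't fit.
January 2024 ends with Sunday January 28, 2024.
February 2024 ends with Sunday February 25, 2024.
March 2024 ends with Sunday March 31, 2024.
April 2024 ends with Sunday April 28, 2024.
Last Sunday of May 2024: May 26, 2024.
June 2024 ends with Sunday June 30, 2024.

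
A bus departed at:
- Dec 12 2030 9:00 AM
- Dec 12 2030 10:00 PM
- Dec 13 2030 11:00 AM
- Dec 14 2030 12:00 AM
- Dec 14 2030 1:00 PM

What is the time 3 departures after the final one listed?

Dec 16 2030 4:00 AM

Spacing: 13, 13, 13, 13 h — constant 13 h.
Dec 14 2030 1:00 PM + 13 h = Dec 15 2030 2:00 AM.
Dec 15 2030 2:00 AM + 13 h = Dec 15 2030 3:00 PM.
Dec 15 2030 3:00 PM + 13 h = Dec 16 2030 4:00 AM.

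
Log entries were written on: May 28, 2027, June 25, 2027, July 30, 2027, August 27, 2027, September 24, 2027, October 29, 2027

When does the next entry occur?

All Fridays; the gaps (28, 35, 28, 28, 35) vary with month length.
This is the last Friday of each month.
Last Friday of November 2027: November 26, 2027.

November 26, 2027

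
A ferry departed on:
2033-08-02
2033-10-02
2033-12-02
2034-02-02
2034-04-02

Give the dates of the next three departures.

Each date is the 2nd; the gaps (61, 61, 62, 59) track the month lengths.
The rule is the 2nd of every 2 months.
Next: June 2034 → 2034-06-02.
August 2034: 2034-08-02.
October 2034: 2034-10-02.

2034-06-02, 2034-08-02, 2034-10-02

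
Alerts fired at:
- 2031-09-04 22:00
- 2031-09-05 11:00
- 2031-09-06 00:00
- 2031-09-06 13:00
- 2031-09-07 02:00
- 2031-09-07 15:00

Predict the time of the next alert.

2031-09-08 04:00

The interval is a steady 13 hours (13, 13, 13, 13, 13).
2031-09-07 15:00 + 13 h = 2031-09-08 04:00.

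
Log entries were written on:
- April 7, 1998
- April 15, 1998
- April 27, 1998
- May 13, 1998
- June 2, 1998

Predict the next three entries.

The spacing grows by 4 each time: 8, 12, 16, 20 days.
Next gap: 24 days. June 2, 1998 + 24 days = June 26, 1998.
Next gap: 28 days. June 26, 1998 + 28 days = July 24, 1998.
Next gap: 32 days. July 24, 1998 + 32 days = August 25, 1998.

June 26, 1998; July 24, 1998; August 25, 1998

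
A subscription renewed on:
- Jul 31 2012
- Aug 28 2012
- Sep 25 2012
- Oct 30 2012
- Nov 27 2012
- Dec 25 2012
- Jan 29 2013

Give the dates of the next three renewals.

All Tuesdays; the gaps (28, 28, 35, 28, 28, 35) vary with month length.
This is the last Tuesday of each month.
Last Tuesday of February 2013: Feb 26 2013.
Last Tuesday of March 2013: Mar 26 2013.
April 2013 ends with Tuesday Apr 30 2013.

Feb 26 2013, Mar 26 2013, Apr 30 2013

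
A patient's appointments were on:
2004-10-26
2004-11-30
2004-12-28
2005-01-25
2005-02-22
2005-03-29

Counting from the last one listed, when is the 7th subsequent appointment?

These are Tuesdays with 35, 28, 28, 28, 35-day gaps.
Each is the final Tuesday of its month — 2004-11-30 is past the 28th, so '4th Tuesday' doesn't fit.
April 2005 ends with Tuesday 2005-04-26.
May 2005 ends with Tuesday 2005-05-31.
Last Tuesday of June 2005: 2005-06-28.
July 2005 ends with Tuesday 2005-07-26.
Last Tuesday of August 2005: 2005-08-30.
Last Tuesday of September 2005: 2005-09-27.
Last Tuesday of October 2005: 2005-10-25.

2005-10-25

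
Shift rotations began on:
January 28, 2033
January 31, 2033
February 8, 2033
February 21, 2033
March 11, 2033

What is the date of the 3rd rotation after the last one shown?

June 3, 2033

Gaps: 3, 8, 13, 18 days — each gap is 5 larger than the previous one.
Next gap: 23 days. March 11, 2033 + 23 days = April 3, 2033.
Next gap: 28 days. April 3, 2033 + 28 days = May 1, 2033.
Next gap: 33 days. May 1, 2033 + 33 days = June 3, 2033.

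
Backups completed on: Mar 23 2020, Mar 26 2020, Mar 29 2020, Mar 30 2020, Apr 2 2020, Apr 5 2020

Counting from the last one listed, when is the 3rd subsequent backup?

Apr 12 2020

Every event lands on a Monday or Thursday or Sunday (gaps cycle 3, 3, 1, 3, 3).
So the schedule is: every Monday, Thursday and Sunday.
Next Monday: Apr 6 2020.
Next Thursday: Apr 9 2020.
The following Sunday is Apr 12 2020.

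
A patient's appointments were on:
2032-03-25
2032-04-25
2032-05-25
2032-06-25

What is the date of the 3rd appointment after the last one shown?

2032-09-25

Gaps: 31, 30, 31 days — not constant. Every event is on the 25th of the month.
Pattern: the 25th of each month.
Next: July 2032 → 2032-07-25.
Next: August 2032 → 2032-08-25.
September 2032: 2032-09-25.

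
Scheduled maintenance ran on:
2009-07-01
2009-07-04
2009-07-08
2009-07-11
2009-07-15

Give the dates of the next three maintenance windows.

Gaps: 3, 4, 3, 4 days — not constant, but cyclic with period 2.
The events fall on every Wednesday and Saturday.
Next Saturday: 2009-07-18.
The following Wednesday is 2009-07-22.
The following Saturday is 2009-07-25.

2009-07-18, 2009-07-22, 2009-07-25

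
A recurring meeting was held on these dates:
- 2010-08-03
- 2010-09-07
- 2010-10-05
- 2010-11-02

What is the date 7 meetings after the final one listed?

Gaps: 35, 28, 28 days — a mix of 28 and 35. Every date is a Tuesday.
Each is the 1st Tuesday of its month.
December 2010 — 1st Tuesday is 2010-12-07.
January 2011 — 1st Tuesday is 2011-01-04.
February 2011 — 1st Tuesday is 2011-02-01.
1st Tuesday of March 2011: 2011-03-01.
April 2011 — 1st Tuesday is 2011-04-05.
May 2011 — 1st Tuesday is 2011-05-03.
June 2011 — 1st Tuesday is 2011-06-07.

2011-06-07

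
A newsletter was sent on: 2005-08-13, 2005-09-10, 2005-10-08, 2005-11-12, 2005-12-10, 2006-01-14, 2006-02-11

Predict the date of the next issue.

These are Saturdays at 28- or 35-day spacing (28, 28, 35, 28, 35, 28).
The pattern: 2nd Saturday of the month.
March 2006 — 2nd Saturday is 2006-03-11.

2006-03-11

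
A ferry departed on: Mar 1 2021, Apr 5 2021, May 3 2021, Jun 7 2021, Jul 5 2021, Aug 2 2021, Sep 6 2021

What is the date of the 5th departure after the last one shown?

Gaps: 35, 28, 35, 28, 28, 35 days — a mix of 28 and 35. Every date is a Monday.
Each is the 1st Monday of its month.
1st Monday of October 2021: Oct 4 2021.
1st Monday of November 2021: Nov 1 2021.
December 2021 — 1st Monday is Dec 6 2021.
1st Monday of January 2022: Jan 3 2022.
February 2022 — 1st Monday is Feb 7 2022.

Feb 7 2022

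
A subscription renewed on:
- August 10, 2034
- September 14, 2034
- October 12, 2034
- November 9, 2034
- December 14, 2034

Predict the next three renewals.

All dates are Thursdays, 35, 28, 28, 35 days apart.
Specifically, the 2nd Thursday of each month.
2nd Thursday of January 2035: January 11, 2035.
February 2035 — 2nd Thursday is February 8, 2035.
2nd Thursday of March 2035: March 8, 2035.

January 11, 2035; February 8, 2035; March 8, 2035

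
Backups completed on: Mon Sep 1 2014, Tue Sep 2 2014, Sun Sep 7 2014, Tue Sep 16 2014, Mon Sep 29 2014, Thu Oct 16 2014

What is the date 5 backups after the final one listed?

Tue Mar 10 2015

The spacing grows by 4 each time: 1, 5, 9, 13, 17 days.
Next gap: 21 days. Thu Oct 16 2014 + 21 days = Thu Nov 6 2014.
Next gap: 25 days. Thu Nov 6 2014 + 25 days = Mon Dec 1 2014.
Next gap: 29 days. Mon Dec 1 2014 + 29 days = Tue Dec 30 2014.
Next gap: 33 days. Tue Dec 30 2014 + 33 days = Sun Feb 1 2015.
Next gap: 37 days. Sun Feb 1 2015 + 37 days = Tue Mar 10 2015.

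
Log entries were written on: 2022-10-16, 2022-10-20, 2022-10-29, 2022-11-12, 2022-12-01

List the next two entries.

2022-12-25, 2023-01-23

Gaps: 4, 9, 14, 19 days — each gap is 5 larger than the previous one.
Next gap: 24 days. 2022-12-01 + 24 days = 2022-12-25.
Next gap: 29 days. 2022-12-25 + 29 days = 2023-01-23.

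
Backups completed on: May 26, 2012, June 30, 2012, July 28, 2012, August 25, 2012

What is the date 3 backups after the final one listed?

November 24, 2012

All Saturdays; the gaps (35, 28, 28) vary with month length.
This is the last Saturday of each month.
Last Saturday of September 2012: September 29, 2012.
Last Saturday of October 2012: October 27, 2012.
Last Saturday of November 2012: November 24, 2012.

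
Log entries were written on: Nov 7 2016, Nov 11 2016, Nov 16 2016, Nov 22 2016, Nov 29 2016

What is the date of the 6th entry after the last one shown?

The spacing grows by 1 each time: 4, 5, 6, 7 days.
Next gap: 8 days. Nov 29 2016 + 8 days = Dec 7 2016.
Next gap: 9 days. Dec 7 2016 + 9 days = Dec 16 2016.
Next gap: 10 days. Dec 16 2016 + 10 days = Dec 26 2016.
Next gap: 11 days. Dec 26 2016 + 11 days = Jan 6 2017.
Next gap: 12 days. Jan 6 2017 + 12 days = Jan 18 2017.
Next gap: 13 days. Jan 18 2017 + 13 days = Jan 31 2017.

Jan 31 2017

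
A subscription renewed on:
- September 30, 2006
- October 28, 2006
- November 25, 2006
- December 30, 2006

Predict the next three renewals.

January 27, 2007; February 24, 2007; March 31, 2007

Every date is a Saturday; gaps 28, 28, 35 days.
Each is the last Saturday of its month (at least one falls on the 29th or later, ruling out '4th Saturday').
January 2007 ends with Saturday January 27, 2007.
Last Saturday of February 2007: February 24, 2007.
Last Saturday of March 2007: March 31, 2007.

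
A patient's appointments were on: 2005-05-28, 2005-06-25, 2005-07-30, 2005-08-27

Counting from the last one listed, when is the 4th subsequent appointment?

Every date is a Saturday; gaps 28, 35, 28 days.
Each is the last Saturday of its month (at least one falls on the 29th or later, ruling out '4th Saturday').
Last Saturday of September 2005: 2005-09-24.
Last Saturday of October 2005: 2005-10-29.
November 2005 ends with Saturday 2005-11-26.
Last Saturday of December 2005: 2005-12-31.

2005-12-31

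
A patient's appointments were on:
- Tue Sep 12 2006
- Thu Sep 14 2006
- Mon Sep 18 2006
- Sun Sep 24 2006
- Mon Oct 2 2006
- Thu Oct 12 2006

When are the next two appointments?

The spacing grows by 2 each time: 2, 4, 6, 8, 10 days.
Next gap: 12 days. Thu Oct 12 2006 + 12 days = Tue Oct 24 2006.
Next gap: 14 days. Tue Oct 24 2006 + 14 days = Tue Nov 7 2006.

Tue Oct 24 2006, Tue Nov 7 2006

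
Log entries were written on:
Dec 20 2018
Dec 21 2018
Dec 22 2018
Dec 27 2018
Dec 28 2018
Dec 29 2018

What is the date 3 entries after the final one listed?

Jan 5 2019

Gaps: 1, 1, 5, 1, 1 days — not constant, but cyclic with period 3.
The events fall on every Thursday, Friday and Saturday.
The following Thursday is Jan 3 2019.
Next Friday: Jan 4 2019.
Next Saturday: Jan 5 2019.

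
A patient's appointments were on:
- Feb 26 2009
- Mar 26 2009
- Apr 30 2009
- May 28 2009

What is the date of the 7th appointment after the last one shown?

Dec 31 2009

These are Thursdays with 28, 35, 28-day gaps.
Each is the final Thursday of its month — Apr 30 2009 is past the 28th, so '4th Thursday' doesn't fit.
June 2009 ends with Thursday Jun 25 2009.
Last Thursday of July 2009: Jul 30 2009.
August 2009 ends with Thursday Aug 27 2009.
Last Thursday of September 2009: Sep 24 2009.
October 2009 ends with Thursday Oct 29 2009.
Last Thursday of November 2009: Nov 26 2009.
Last Thursday of December 2009: Dec 31 2009.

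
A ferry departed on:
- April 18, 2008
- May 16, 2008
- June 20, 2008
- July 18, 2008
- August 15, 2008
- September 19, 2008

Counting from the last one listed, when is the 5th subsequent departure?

Gaps: 28, 35, 28, 28, 35 days — a mix of 28 and 35. Every date is a Friday.
Each is the 3rd Friday of its month.
3rd Friday of October 2008: October 17, 2008.
3rd Friday of November 2008: November 21, 2008.
December 2008 — 3rd Friday is December 19, 2008.
3rd Friday of January 2009: January 16, 2009.
3rd Friday of February 2009: February 20, 2009.

February 20, 2009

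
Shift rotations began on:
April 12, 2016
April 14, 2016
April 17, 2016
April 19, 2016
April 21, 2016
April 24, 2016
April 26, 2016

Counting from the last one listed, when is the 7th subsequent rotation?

The gap pattern 2, 3, 2, 2, 3, 2 repeats every 3 events.
These are the Tuesdays, Thursdays and Sundays of each week.
Next Thursday: April 28, 2016.
Next Sunday: May 1, 2016.
The following Tuesday is May 3, 2016.
Next Thursday: May 5, 2016.
Next Sunday: May 8, 2016.
Next Tuesday: May 10, 2016.
Next Thursday: May 12, 2016.

May 12, 2016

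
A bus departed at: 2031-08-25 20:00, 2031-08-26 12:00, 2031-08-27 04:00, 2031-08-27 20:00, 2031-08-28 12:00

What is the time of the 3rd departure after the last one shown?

2031-08-30 12:00

Spacing: 16, 16, 16, 16 h — constant 16 h.
2031-08-28 12:00 + 16 h = 2031-08-29 04:00.
2031-08-29 04:00 + 16 h = 2031-08-29 20:00.
2031-08-29 20:00 + 16 h = 2031-08-30 12:00.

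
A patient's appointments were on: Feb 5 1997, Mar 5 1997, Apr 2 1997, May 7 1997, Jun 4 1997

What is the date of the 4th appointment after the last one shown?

Oct 1 1997

All dates are Wednesdays, 28, 28, 35, 28 days apart.
Specifically, the 1st Wednesday of each month.
July 1997 — 1st Wednesday is Jul 2 1997.
1st Wednesday of August 1997: Aug 6 1997.
September 1997 — 1st Wednesday is Sep 3 1997.
1st Wednesday of October 1997: Oct 1 1997.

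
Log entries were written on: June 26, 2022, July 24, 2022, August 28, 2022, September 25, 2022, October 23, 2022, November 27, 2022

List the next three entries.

December 25, 2022; January 22, 2023; February 26, 2023

Gaps: 28, 35, 28, 28, 35 days — a mix of 28 and 35. Every date is a Sunday.
Each is the 4th Sunday of its month.
December 2022 — 4th Sunday is December 25, 2022.
January 2023 — 4th Sunday is January 22, 2023.
4th Sunday of February 2023: February 26, 2023.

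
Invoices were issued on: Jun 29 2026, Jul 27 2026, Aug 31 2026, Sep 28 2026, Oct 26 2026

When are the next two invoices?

These are Mondays with 28, 35, 28, 28-day gaps.
Each is the final Monday of its month — Jun 29 2026 is past the 28th, so '4th Monday' doesn't fit.
November 2026 ends with Monday Nov 30 2026.
December 2026 ends with Monday Dec 28 2026.

Nov 30 2026, Dec 28 2026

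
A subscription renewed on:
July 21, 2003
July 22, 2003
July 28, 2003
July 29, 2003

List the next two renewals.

Every event lands on a Monday or Tuesday (gaps cycle 1, 6, 1).
So the schedule is: every Monday and Tuesday.
Next Monday: August 4, 2003.
The following Tuesday is August 5, 2003.

August 4, 2003; August 5, 2003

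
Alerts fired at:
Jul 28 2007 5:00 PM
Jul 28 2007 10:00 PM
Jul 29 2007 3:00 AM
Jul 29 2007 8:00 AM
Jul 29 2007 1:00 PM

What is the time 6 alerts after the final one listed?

Jul 30 2007 7:00 PM

Spacing: 5, 5, 5, 5 h — constant 5 h.
Jul 29 2007 1:00 PM + 5 h = Jul 29 2007 6:00 PM.
Jul 29 2007 6:00 PM + 5 h = Jul 29 2007 11:00 PM.
Jul 29 2007 11:00 PM + 5 h = Jul 30 2007 4:00 AM.
Jul 30 2007 4:00 AM + 5 h = Jul 30 2007 9:00 AM.
Jul 30 2007 9:00 AM + 5 h = Jul 30 2007 2:00 PM.
Jul 30 2007 2:00 PM + 5 h = Jul 30 2007 7:00 PM.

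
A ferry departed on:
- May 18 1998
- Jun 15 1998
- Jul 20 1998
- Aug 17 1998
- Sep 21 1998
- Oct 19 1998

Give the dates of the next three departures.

All dates are Mondays, 28, 35, 28, 35, 28 days apart.
Specifically, the 3rd Monday of each month.
3rd Monday of November 1998: Nov 16 1998.
December 1998 — 3rd Monday is Dec 21 1998.
January 1999 — 3rd Monday is Jan 18 1999.

Nov 16 1998, Dec 21 1998, Jan 18 1999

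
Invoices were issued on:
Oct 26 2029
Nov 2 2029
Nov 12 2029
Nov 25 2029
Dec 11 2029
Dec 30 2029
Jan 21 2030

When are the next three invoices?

Feb 15 2030, Mar 15 2030, Apr 15 2030

Intervals are 7, 10, 13, 16, 19, 22 days — an arithmetic progression with common difference 3.
Next gap: 25 days. Jan 21 2030 + 25 days = Feb 15 2030.
Next gap: 28 days. Feb 15 2030 + 28 days = Mar 15 2030.
Next gap: 31 days. Mar 15 2030 + 31 days = Apr 15 2030.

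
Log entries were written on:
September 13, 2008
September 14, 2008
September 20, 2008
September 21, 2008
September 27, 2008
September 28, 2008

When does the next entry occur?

October 4, 2008

Gaps: 1, 6, 1, 6, 1 days — not constant, but cyclic with period 2.
The events fall on every Saturday and Sunday.
The following Saturday is October 4, 2008.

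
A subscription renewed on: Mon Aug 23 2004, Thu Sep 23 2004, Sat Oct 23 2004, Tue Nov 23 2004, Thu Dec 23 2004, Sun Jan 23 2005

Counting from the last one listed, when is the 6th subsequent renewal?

Gaps: 31, 30, 31, 30, 31 days — not constant. Every event is on the 23rd of the month.
Pattern: the 23rd of each month.
Next: February 2005 → Wed Feb 23 2005.
March 2005: Wed Mar 23 2005.
Next: April 2005 → Sat Apr 23 2005.
May 2005: Mon May 23 2005.
Next: June 2005 → Thu Jun 23 2005.
Next: July 2005 → Sat Jul 23 2005.

Sat Jul 23 2005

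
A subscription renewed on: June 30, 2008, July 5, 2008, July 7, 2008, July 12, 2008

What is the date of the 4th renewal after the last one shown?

The gap pattern 5, 2, 5 repeats every 2 events.
These are the Mondays and Saturdays of each week.
Next Monday: July 14, 2008.
The following Saturday is July 19, 2008.
Next Monday: July 21, 2008.
The following Saturday is July 26, 2008.

July 26, 2008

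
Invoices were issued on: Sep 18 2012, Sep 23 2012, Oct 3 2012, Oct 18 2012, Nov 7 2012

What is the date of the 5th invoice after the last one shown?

May 1 2013

Gaps: 5, 10, 15, 20 days — each gap is 5 larger than the previous one.
Next gap: 25 days. Nov 7 2012 + 25 days = Dec 2 2012.
Next gap: 30 days. Dec 2 2012 + 30 days = Jan 1 2013.
Next gap: 35 days. Jan 1 2013 + 35 days = Feb 5 2013.
Next gap: 40 days. Feb 5 2013 + 40 days = Mar 17 2013.
Next gap: 45 days. Mar 17 2013 + 45 days = May 1 2013.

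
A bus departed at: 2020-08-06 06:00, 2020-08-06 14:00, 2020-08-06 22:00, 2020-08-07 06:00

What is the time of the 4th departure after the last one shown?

2020-08-08 14:00

The interval is a steady 8 hours (8, 8, 8).
2020-08-07 06:00 + 8 h = 2020-08-07 14:00.
2020-08-07 14:00 + 8 h = 2020-08-07 22:00.
2020-08-07 22:00 + 8 h = 2020-08-08 06:00.
2020-08-08 06:00 + 8 h = 2020-08-08 14:00.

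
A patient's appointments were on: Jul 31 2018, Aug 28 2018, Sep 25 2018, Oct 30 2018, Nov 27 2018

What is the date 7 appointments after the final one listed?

Jun 25 2019

Every date is a Tuesday; gaps 28, 28, 35, 28 days.
Each is the last Tuesday of its month (at least one falls on the 29th or later, ruling out '4th Tuesday').
December 2018 ends with Tuesday Dec 25 2018.
Last Tuesday of January 2019: Jan 29 2019.
February 2019 ends with Tuesday Feb 26 2019.
Last Tuesday of March 2019: Mar 26 2019.
April 2019 ends with Tuesday Apr 30 2019.
Last Tuesday of May 2019: May 28 2019.
Last Tuesday of June 2019: Jun 25 2019.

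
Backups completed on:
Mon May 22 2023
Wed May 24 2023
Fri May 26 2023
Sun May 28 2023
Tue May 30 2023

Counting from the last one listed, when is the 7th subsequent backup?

Tue Jun 13 2023

Every event comes 2 days after the last (2, 2, 2, 2).
Tue May 30 2023 + 2 days = Thu Jun 1 2023.
Thu Jun 1 2023 + 2 days = Sat Jun 3 2023.
Sat Jun 3 2023 + 2 days = Mon Jun 5 2023.
Mon Jun 5 2023 + 2 days = Wed Jun 7 2023.
Wed Jun 7 2023 + 2 days = Fri Jun 9 2023.
Fri Jun 9 2023 + 2 days = Sun Jun 11 2023.
Sun Jun 11 2023 + 2 days = Tue Jun 13 2023.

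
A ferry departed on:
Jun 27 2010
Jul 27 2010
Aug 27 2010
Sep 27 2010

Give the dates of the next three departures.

Each date is the 27th; the gaps (30, 31, 31) track the month lengths.
The rule is the 27th of each month.
October 2010: Oct 27 2010.
November 2010: Nov 27 2010.
Next: December 2010 → Dec 27 2010.

Oct 27 2010, Nov 27 2010, Dec 27 2010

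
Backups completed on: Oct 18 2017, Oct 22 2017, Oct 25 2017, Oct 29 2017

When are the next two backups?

Nov 1 2017, Nov 5 2017

The gap pattern 4, 3, 4 repeats every 2 events.
These are the Wednesdays and Sundays of each week.
The following Wednesday is Nov 1 2017.
The following Sunday is Nov 5 2017.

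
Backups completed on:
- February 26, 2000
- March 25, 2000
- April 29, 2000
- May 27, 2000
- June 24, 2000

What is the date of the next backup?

Every date is a Saturday; gaps 28, 35, 28, 28 days.
Each is the last Saturday of its month (at least one falls on the 29th or later, ruling out '4th Saturday').
Last Saturday of July 2000: July 29, 2000.

July 29, 2000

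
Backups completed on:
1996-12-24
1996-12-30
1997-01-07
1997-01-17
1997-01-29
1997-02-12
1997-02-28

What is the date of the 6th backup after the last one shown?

1997-07-16

The spacing grows by 2 each time: 6, 8, 10, 12, 14, 16 days.
Next gap: 18 days. 1997-02-28 + 18 days = 1997-03-18.
Next gap: 20 days. 1997-03-18 + 20 days = 1997-04-07.
Next gap: 22 days. 1997-04-07 + 22 days = 1997-04-29.
Next gap: 24 days. 1997-04-29 + 24 days = 1997-05-23.
Next gap: 26 days. 1997-05-23 + 26 days = 1997-06-18.
Next gap: 28 days. 1997-06-18 + 28 days = 1997-07-16.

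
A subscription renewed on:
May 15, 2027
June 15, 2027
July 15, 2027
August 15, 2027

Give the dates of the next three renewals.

The day-of-month is always 15 (31, 30, 31 days between events).
So this recurs on the 15th of each month.
Next: September 2027 → September 15, 2027.
October 2027: October 15, 2027.
November 2027: November 15, 2027.

September 15, 2027; October 15, 2027; November 15, 2027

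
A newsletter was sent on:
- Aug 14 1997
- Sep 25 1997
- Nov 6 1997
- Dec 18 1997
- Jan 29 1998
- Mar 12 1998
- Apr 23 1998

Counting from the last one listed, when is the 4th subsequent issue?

The spacing is 42, 42, 42, 42, 42, 42 days — always 42 days.
Apr 23 1998 + 42 days = Jun 4 1998.
Jun 4 1998 + 42 days = Jul 16 1998.
Jul 16 1998 + 42 days = Aug 27 1998.
Aug 27 1998 + 42 days = Oct 8 1998.

Oct 8 1998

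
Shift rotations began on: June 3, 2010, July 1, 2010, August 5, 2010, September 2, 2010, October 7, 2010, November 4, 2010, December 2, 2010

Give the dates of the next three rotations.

These are Thursdays at 28- or 35-day spacing (28, 35, 28, 35, 28, 28).
The pattern: 1st Thursday of the month.
January 2011 — 1st Thursday is January 6, 2011.
February 2011 — 1st Thursday is February 3, 2011.
1st Thursday of March 2011: March 3, 2011.

January 6, 2011; February 3, 2011; March 3, 2011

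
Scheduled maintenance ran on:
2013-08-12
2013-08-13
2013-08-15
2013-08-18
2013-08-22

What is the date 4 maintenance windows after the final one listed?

The spacing grows by 1 each time: 1, 2, 3, 4 days.
Next gap: 5 days. 2013-08-22 + 5 days = 2013-08-27.
Next gap: 6 days. 2013-08-27 + 6 days = 2013-09-02.
Next gap: 7 days. 2013-09-02 + 7 days = 2013-09-09.
Next gap: 8 days. 2013-09-09 + 8 days = 2013-09-17.

2013-09-17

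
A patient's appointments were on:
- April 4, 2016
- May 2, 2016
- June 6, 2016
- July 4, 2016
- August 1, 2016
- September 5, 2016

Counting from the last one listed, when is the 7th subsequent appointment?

April 3, 2017

These are Mondays at 28- or 35-day spacing (28, 35, 28, 28, 35).
The pattern: 1st Monday of the month.
1st Monday of October 2016: October 3, 2016.
1st Monday of November 2016: November 7, 2016.
December 2016 — 1st Monday is December 5, 2016.
1st Monday of January 2017: January 2, 2017.
1st Monday of February 2017: February 6, 2017.
1st Monday of March 2017: March 6, 2017.
April 2017 — 1st Monday is April 3, 2017.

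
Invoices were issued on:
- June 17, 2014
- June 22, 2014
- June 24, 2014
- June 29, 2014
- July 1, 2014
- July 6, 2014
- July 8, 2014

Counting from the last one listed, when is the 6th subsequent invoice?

The gap pattern 5, 2, 5, 2, 5, 2 repeats every 2 events.
These are the Tuesdays and Sundays of each week.
The following Sunday is July 13, 2014.
The following Tuesday is July 15, 2014.
The following Sunday is July 20, 2014.
The following Tuesday is July 22, 2014.
Next Sunday: July 27, 2014.
Next Tuesday: July 29, 2014.

July 29, 2014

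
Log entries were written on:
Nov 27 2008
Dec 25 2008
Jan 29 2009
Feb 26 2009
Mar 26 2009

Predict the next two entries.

Apr 30 2009, May 28 2009

All Thursdays; the gaps (28, 35, 28, 28) vary with month length.
This is the last Thursday of each month.
Last Thursday of April 2009: Apr 30 2009.
May 2009 ends with Thursday May 28 2009.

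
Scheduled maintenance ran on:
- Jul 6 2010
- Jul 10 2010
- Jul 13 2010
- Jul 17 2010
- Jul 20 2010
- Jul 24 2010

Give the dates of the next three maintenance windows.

Gaps: 4, 3, 4, 3, 4 days — not constant, but cyclic with period 2.
The events fall on every Tuesday and Saturday.
The following Tuesday is Jul 27 2010.
Next Saturday: Jul 31 2010.
The following Tuesday is Aug 3 2010.

Jul 27 2010, Jul 31 2010, Aug 3 2010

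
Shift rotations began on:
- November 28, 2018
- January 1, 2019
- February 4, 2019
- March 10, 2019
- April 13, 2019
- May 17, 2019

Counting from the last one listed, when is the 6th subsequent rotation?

Every event comes 34 days after the last (34, 34, 34, 34, 34).
May 17, 2019 + 34 days = June 20, 2019.
June 20, 2019 + 34 days = July 24, 2019.
July 24, 2019 + 34 days = August 27, 2019.
August 27, 2019 + 34 days = September 30, 2019.
September 30, 2019 + 34 days = November 3, 2019.
November 3, 2019 + 34 days = December 7, 2019.

December 7, 2019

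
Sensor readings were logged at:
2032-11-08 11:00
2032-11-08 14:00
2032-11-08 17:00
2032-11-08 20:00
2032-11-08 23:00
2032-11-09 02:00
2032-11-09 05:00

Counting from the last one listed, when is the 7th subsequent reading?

2032-11-10 02:00

The interval is a steady 3 hours (3, 3, 3, 3, 3, 3).
2032-11-09 05:00 + 3 h = 2032-11-09 08:00.
2032-11-09 08:00 + 3 h = 2032-11-09 11:00.
2032-11-09 11:00 + 3 h = 2032-11-09 14:00.
2032-11-09 14:00 + 3 h = 2032-11-09 17:00.
2032-11-09 17:00 + 3 h = 2032-11-09 20:00.
2032-11-09 20:00 + 3 h = 2032-11-09 23:00.
2032-11-09 23:00 + 3 h = 2032-11-10 02:00.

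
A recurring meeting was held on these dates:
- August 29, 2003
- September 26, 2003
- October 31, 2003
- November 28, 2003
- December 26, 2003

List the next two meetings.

January 30, 2004; February 27, 2004

Every date is a Friday; gaps 28, 35, 28, 28 days.
Each is the last Friday of its month (at least one falls on the 29th or later, ruling out '4th Friday').
January 2004 ends with Friday January 30, 2004.
Last Friday of February 2004: February 27, 2004.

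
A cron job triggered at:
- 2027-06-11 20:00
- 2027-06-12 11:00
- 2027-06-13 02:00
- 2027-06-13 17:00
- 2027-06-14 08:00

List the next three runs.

2027-06-14 23:00, 2027-06-15 14:00, 2027-06-16 05:00

Spacing: 15, 15, 15, 15 h — constant 15 h.
2027-06-14 08:00 + 15 h = 2027-06-14 23:00.
2027-06-14 23:00 + 15 h = 2027-06-15 14:00.
2027-06-15 14:00 + 15 h = 2027-06-16 05:00.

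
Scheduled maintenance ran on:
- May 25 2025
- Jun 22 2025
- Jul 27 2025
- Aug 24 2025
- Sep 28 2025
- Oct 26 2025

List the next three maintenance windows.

Nov 23 2025, Dec 28 2025, Jan 25 2026

All dates are Sundays, 28, 35, 28, 35, 28 days apart.
Specifically, the 4th Sunday of each month.
November 2025 — 4th Sunday is Nov 23 2025.
December 2025 — 4th Sunday is Dec 28 2025.
4th Sunday of January 2026: Jan 25 2026.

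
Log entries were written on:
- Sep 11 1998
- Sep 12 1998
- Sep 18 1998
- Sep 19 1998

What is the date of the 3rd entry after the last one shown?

Every event lands on a Friday or Saturday (gaps cycle 1, 6, 1).
So the schedule is: every Friday and Saturday.
The following Friday is Sep 25 1998.
Next Saturday: Sep 26 1998.
Next Friday: Oct 2 1998.

Oct 2 1998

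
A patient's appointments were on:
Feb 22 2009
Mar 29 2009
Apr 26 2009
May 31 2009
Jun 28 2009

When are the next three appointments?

Jul 26 2009, Aug 30 2009, Sep 27 2009

All Sundays; the gaps (35, 28, 35, 28) vary with month length.
This is the last Sunday of each month.
July 2009 ends with Sunday Jul 26 2009.
Last Sunday of August 2009: Aug 30 2009.
September 2009 ends with Sunday Sep 27 2009.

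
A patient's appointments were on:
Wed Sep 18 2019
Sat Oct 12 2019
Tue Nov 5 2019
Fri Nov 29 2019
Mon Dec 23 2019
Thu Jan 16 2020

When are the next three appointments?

Gaps between consecutive events: 24, 24, 24, 24, 24 days — a constant 24-day interval.
Thu Jan 16 2020 + 24 days = Sun Feb 9 2020.
Sun Feb 9 2020 + 24 days = Wed Mar 4 2020.
Wed Mar 4 2020 + 24 days = Sat Mar 28 2020.

Sun Feb 9 2020, Wed Mar 4 2020, Sat Mar 28 2020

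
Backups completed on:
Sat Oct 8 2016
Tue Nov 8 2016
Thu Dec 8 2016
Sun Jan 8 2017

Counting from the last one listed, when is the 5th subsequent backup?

Thu Jun 8 2017

Each date is the 8th; the gaps (31, 30, 31) track the month lengths.
The rule is the 8th of each month.
February 2017: Wed Feb 8 2017.
March 2017: Wed Mar 8 2017.
April 2017: Sat Apr 8 2017.
May 2017: Mon May 8 2017.
June 2017: Thu Jun 8 2017.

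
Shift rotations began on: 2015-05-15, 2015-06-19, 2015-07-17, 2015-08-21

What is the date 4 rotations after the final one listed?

2015-12-18

These are Fridays at 28- or 35-day spacing (35, 28, 35).
The pattern: 3rd Friday of the month.
3rd Friday of September 2015: 2015-09-18.
October 2015 — 3rd Friday is 2015-10-16.
3rd Friday of November 2015: 2015-11-20.
December 2015 — 3rd Friday is 2015-12-18.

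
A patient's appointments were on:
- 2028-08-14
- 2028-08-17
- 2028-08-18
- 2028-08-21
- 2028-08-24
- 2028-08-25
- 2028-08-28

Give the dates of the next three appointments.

2028-08-31, 2028-09-01, 2028-09-04

Every event lands on a Monday or Thursday or Friday (gaps cycle 3, 1, 3, 3, 1, 3).
So the schedule is: every Monday, Thursday and Friday.
The following Thursday is 2028-08-31.
Next Friday: 2028-09-01.
Next Monday: 2028-09-04.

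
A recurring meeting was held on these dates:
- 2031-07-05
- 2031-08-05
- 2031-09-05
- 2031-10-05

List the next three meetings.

Each date is the 5th; the gaps (31, 31, 30) track the month lengths.
The rule is the 5th of each month.
November 2031: 2031-11-05.
December 2031: 2031-12-05.
January 2032: 2032-01-05.

2031-11-05, 2031-12-05, 2032-01-05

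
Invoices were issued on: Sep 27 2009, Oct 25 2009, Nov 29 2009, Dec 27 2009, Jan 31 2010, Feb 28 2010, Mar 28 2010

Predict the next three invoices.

All Sundays; the gaps (28, 35, 28, 35, 28, 28) vary with month length.
This is the last Sunday of each month.
Last Sunday of April 2010: Apr 25 2010.
May 2010 ends with Sunday May 30 2010.
Last Sunday of June 2010: Jun 27 2010.

Apr 25 2010, May 30 2010, Jun 27 2010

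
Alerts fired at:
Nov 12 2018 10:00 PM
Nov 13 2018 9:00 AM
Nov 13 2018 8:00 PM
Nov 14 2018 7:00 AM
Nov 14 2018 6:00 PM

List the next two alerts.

Nov 15 2018 5:00 AM, Nov 15 2018 4:00 PM

The interval is a steady 11 hours (11, 11, 11, 11).
Nov 14 2018 6:00 PM + 11 h = Nov 15 2018 5:00 AM.
Nov 15 2018 5:00 AM + 11 h = Nov 15 2018 4:00 PM.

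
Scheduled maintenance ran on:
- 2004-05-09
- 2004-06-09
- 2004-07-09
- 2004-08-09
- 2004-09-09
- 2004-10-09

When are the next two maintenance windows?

The day-of-month is always 9 (31, 30, 31, 31, 30 days between events).
So this recurs on the 9th of each month.
Next: November 2004 → 2004-11-09.
December 2004: 2004-12-09.

2004-11-09, 2004-12-09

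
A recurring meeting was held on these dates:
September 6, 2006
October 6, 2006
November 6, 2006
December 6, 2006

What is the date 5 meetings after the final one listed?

The day-of-month is always 6 (30, 31, 30 days between events).
So this recurs on the 6th of each month.
January 2007: January 6, 2007.
Next: February 2007 → February 6, 2007.
Next: March 2007 → March 6, 2007.
Next: April 2007 → April 6, 2007.
May 2007: May 6, 2007.

May 6, 2007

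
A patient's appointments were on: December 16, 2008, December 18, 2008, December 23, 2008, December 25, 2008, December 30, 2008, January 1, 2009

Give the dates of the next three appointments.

Every event lands on a Tuesday or Thursday (gaps cycle 2, 5, 2, 5, 2).
So the schedule is: every Tuesday and Thursday.
The following Tuesday is January 6, 2009.
Next Thursday: January 8, 2009.
Next Tuesday: January 13, 2009.

January 6, 2009; January 8, 2009; January 13, 2009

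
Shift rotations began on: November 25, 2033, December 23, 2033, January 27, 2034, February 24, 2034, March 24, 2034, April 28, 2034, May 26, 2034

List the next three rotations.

These are Fridays at 28- or 35-day spacing (28, 35, 28, 28, 35, 28).
The pattern: 4th Friday of the month.
June 2034 — 4th Friday is June 23, 2034.
4th Friday of July 2034: July 28, 2034.
4th Friday of August 2034: August 25, 2034.

June 23, 2034; July 28, 2034; August 25, 2034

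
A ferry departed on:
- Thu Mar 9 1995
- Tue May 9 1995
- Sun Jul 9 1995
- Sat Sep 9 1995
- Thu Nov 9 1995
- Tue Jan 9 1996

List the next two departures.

The day-of-month is always 9 (61, 61, 62, 61, 61 days between events).
So this recurs on the 9th of every 2 months.
Next: March 1996 → Sat Mar 9 1996.
May 1996: Thu May 9 1996.

Sat Mar 9 1996, Thu May 9 1996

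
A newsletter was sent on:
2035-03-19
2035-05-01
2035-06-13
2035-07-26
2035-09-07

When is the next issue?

Gaps between consecutive events: 43, 43, 43, 43 days — a constant 43-day interval.
2035-09-07 + 43 days = 2035-10-20.

2035-10-20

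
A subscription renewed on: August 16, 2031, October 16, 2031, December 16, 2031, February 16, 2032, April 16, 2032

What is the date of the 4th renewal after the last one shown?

December 16, 2032

Each date is the 16th; the gaps (61, 61, 62, 60) track the month lengths.
The rule is the 16th of every 2 months.
June 2032: June 16, 2032.
August 2032: August 16, 2032.
October 2032: October 16, 2032.
Next: December 2032 → December 16, 2032.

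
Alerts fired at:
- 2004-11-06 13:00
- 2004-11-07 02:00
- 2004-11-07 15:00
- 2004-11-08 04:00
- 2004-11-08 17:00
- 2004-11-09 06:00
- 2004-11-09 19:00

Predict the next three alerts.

Gaps: 13, 13, 13, 13, 13, 13 hours — each event is 13 hours after the previous one.
2004-11-09 19:00 + 13 h = 2004-11-10 08:00.
2004-11-10 08:00 + 13 h = 2004-11-10 21:00.
2004-11-10 21:00 + 13 h = 2004-11-11 10:00.

2004-11-10 08:00, 2004-11-10 21:00, 2004-11-11 10:00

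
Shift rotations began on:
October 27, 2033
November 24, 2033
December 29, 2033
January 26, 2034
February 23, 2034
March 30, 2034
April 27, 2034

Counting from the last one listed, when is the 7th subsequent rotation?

November 30, 2034

These are Thursdays with 28, 35, 28, 28, 35, 28-day gaps.
Each is the final Thursday of its month — December 29, 2033 is past the 28th, so '4th Thursday' doesn't fit.
May 2034 ends with Thursday May 25, 2034.
Last Thursday of June 2034: June 29, 2034.
Last Thursday of July 2034: July 27, 2034.
August 2034 ends with Thursday August 31, 2034.
Last Thursday of September 2034: September 28, 2034.
Last Thursday of October 2034: October 26, 2034.
November 2034 ends with Thursday November 30, 2034.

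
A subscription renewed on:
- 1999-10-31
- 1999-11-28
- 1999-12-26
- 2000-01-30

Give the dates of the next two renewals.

These are Sundays with 28, 28, 35-day gaps.
Each is the final Sunday of its month — 1999-10-31 is past the 28th, so '4th Sunday' doesn't fit.
Last Sunday of February 2000: 2000-02-27.
March 2000 ends with Sunday 2000-03-26.

2000-02-27, 2000-03-26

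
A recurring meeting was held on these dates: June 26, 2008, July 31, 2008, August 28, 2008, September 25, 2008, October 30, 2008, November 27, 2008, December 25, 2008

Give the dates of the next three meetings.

These are Thursdays with 35, 28, 28, 35, 28, 28-day gaps.
Each is the final Thursday of its month — July 31, 2008 is past the 28th, so '4th Thursday' doesn't fit.
January 2009 ends with Thursday January 29, 2009.
February 2009 ends with Thursday February 26, 2009.
March 2009 ends with Thursday March 26, 2009.

January 29, 2009; February 26, 2009; March 26, 2009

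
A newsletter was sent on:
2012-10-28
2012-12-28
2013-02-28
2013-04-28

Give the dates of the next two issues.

2013-06-28, 2013-08-28

Each date is the 28th; the gaps (61, 62, 59) track the month lengths.
The rule is the 28th of every 2 months.
June 2013: 2013-06-28.
Next: August 2013 → 2013-08-28.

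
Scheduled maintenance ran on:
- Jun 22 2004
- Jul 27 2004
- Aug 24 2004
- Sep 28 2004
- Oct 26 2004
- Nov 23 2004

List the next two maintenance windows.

All dates are Tuesdays, 35, 28, 35, 28, 28 days apart.
Specifically, the 4th Tuesday of each month.
4th Tuesday of December 2004: Dec 28 2004.
January 2005 — 4th Tuesday is Jan 25 2005.

Dec 28 2004, Jan 25 2005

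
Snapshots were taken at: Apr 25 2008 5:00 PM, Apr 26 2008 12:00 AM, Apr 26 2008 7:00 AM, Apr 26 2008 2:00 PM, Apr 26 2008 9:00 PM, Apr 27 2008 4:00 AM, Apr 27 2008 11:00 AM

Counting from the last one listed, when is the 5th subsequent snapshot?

Gaps: 7, 7, 7, 7, 7, 7 hours — each event is 7 hours after the previous one.
Apr 27 2008 11:00 AM + 7 h = Apr 27 2008 6:00 PM.
Apr 27 2008 6:00 PM + 7 h = Apr 28 2008 1:00 AM.
Apr 28 2008 1:00 AM + 7 h = Apr 28 2008 8:00 AM.
Apr 28 2008 8:00 AM + 7 h = Apr 28 2008 3:00 PM.
Apr 28 2008 3:00 PM + 7 h = Apr 28 2008 10:00 PM.

Apr 28 2008 10:00 PM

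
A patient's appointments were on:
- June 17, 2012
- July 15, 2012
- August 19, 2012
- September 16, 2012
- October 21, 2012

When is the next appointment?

All dates are Sundays, 28, 35, 28, 35 days apart.
Specifically, the 3rd Sunday of each month.
November 2012 — 3rd Sunday is November 18, 2012.

November 18, 2012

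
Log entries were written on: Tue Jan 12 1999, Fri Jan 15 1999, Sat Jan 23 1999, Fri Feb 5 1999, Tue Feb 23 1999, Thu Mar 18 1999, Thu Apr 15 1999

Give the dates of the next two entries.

Tue May 18 1999, Fri Jun 25 1999

Gaps: 3, 8, 13, 18, 23, 28 days — each gap is 5 larger than the previous one.
Next gap: 33 days. Thu Apr 15 1999 + 33 days = Tue May 18 1999.
Next gap: 38 days. Tue May 18 1999 + 38 days = Fri Jun 25 1999.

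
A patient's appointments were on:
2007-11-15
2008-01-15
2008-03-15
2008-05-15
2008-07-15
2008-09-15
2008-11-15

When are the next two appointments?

The day-of-month is always 15 (61, 60, 61, 61, 62, 61 days between events).
So this recurs on the 15th of every 2 months.
Next: January 2009 → 2009-01-15.
March 2009: 2009-03-15.

2009-01-15, 2009-03-15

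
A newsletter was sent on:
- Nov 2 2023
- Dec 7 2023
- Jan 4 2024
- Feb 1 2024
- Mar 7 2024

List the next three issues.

All dates are Thursdays, 35, 28, 28, 35 days apart.
Specifically, the 1st Thursday of each month.
April 2024 — 1st Thursday is Apr 4 2024.
1st Thursday of May 2024: May 2 2024.
1st Thursday of June 2024: Jun 6 2024.

Apr 4 2024, May 2 2024, Jun 6 2024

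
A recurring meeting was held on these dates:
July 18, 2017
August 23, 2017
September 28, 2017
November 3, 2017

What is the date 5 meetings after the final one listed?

Gaps between consecutive events: 36, 36, 36 days — a constant 36-day interval.
November 3, 2017 + 36 days = December 9, 2017.
December 9, 2017 + 36 days = January 14, 2018.
January 14, 2018 + 36 days = February 19, 2018.
February 19, 2018 + 36 days = March 27, 2018.
March 27, 2018 + 36 days = May 2, 2018.

May 2, 2018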